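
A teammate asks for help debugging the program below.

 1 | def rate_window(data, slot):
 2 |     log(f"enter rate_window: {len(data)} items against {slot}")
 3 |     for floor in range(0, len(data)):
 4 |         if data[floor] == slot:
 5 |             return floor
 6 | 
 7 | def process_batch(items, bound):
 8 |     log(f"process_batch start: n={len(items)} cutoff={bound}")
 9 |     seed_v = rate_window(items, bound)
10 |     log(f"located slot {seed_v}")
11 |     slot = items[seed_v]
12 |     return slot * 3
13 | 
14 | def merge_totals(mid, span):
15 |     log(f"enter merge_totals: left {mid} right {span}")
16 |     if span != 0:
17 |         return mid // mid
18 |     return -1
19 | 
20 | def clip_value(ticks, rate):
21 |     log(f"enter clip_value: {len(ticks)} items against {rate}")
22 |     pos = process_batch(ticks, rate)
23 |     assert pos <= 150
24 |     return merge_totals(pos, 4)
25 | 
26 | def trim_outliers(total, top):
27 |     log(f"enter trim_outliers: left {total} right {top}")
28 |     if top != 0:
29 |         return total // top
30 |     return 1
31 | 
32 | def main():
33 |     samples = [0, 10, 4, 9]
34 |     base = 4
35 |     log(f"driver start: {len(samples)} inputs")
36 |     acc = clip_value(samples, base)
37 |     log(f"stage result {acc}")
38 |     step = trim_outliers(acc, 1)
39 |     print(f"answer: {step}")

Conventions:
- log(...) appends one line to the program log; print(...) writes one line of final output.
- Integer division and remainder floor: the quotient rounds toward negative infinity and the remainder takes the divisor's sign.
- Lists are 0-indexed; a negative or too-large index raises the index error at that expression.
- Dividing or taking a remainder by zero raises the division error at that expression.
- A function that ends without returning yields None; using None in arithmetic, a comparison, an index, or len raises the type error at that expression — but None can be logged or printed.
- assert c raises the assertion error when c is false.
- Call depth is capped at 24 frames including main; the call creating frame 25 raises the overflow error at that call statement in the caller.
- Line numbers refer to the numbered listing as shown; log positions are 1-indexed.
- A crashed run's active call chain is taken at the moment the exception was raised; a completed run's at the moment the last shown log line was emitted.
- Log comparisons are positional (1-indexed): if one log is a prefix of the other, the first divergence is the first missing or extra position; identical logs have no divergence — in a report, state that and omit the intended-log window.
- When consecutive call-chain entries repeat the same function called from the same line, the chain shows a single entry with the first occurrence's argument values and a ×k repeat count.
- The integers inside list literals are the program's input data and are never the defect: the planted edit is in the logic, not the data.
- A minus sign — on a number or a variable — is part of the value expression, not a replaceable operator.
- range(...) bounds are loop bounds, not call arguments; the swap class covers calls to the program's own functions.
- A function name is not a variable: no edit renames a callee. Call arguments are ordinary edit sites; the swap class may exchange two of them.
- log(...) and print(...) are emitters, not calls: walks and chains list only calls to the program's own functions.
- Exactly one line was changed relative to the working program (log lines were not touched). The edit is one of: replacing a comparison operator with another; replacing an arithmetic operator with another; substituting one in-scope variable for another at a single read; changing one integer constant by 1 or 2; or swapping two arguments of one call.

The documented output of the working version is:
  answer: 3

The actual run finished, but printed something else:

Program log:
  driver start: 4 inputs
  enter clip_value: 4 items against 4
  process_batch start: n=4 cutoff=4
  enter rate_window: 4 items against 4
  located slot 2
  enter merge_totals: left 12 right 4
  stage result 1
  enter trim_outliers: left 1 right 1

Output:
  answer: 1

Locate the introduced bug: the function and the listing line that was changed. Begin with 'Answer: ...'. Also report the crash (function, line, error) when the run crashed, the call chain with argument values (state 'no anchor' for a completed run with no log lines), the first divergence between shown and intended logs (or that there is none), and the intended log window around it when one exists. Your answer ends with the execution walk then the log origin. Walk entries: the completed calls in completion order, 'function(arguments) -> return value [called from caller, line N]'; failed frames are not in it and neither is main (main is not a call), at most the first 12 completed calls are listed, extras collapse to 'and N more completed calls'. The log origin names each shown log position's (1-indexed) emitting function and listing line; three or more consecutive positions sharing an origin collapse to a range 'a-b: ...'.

Answer: the defect is in merge_totals at line 17.
Core observation: Log line 7 is where behavior first shows: 'stage result 1' appears instead of 'stage result 3'.
Call chain: main -> trim_outliers(1, 1) (called at line 38).
First divergence: position 7 — shown 'stage result 1', intended 'stage result 3'.
Intended log window:
  5: located slot 2
  6: enter merge_totals: left 12 right 4
  7: stage result 3
  8: enter trim_outliers: left 3 right 1
Execution walk:
  rate_window([0, 10, 4, 9], 4) -> 2  [called from process_batch, line 9]
  process_batch([0, 10, 4, 9], 4) -> 12  [called from clip_value, line 22]
  merge_totals(12, 4) -> 1  [called from clip_value, line 24]
  clip_value([0, 10, 4, 9], 4) -> 1  [called from main, line 36]
  trim_outliers(1, 1) -> 1  [called from main, line 38]
Log line origins:
  1 — main, line 35
  2 — clip_value, line 21
  3 — process_batch, line 8
  4 — rate_window, line 2
  5 — process_batch, line 10
  6 — merge_totals, line 15
  7 — main, line 37
  8 — trim_outliers, line 27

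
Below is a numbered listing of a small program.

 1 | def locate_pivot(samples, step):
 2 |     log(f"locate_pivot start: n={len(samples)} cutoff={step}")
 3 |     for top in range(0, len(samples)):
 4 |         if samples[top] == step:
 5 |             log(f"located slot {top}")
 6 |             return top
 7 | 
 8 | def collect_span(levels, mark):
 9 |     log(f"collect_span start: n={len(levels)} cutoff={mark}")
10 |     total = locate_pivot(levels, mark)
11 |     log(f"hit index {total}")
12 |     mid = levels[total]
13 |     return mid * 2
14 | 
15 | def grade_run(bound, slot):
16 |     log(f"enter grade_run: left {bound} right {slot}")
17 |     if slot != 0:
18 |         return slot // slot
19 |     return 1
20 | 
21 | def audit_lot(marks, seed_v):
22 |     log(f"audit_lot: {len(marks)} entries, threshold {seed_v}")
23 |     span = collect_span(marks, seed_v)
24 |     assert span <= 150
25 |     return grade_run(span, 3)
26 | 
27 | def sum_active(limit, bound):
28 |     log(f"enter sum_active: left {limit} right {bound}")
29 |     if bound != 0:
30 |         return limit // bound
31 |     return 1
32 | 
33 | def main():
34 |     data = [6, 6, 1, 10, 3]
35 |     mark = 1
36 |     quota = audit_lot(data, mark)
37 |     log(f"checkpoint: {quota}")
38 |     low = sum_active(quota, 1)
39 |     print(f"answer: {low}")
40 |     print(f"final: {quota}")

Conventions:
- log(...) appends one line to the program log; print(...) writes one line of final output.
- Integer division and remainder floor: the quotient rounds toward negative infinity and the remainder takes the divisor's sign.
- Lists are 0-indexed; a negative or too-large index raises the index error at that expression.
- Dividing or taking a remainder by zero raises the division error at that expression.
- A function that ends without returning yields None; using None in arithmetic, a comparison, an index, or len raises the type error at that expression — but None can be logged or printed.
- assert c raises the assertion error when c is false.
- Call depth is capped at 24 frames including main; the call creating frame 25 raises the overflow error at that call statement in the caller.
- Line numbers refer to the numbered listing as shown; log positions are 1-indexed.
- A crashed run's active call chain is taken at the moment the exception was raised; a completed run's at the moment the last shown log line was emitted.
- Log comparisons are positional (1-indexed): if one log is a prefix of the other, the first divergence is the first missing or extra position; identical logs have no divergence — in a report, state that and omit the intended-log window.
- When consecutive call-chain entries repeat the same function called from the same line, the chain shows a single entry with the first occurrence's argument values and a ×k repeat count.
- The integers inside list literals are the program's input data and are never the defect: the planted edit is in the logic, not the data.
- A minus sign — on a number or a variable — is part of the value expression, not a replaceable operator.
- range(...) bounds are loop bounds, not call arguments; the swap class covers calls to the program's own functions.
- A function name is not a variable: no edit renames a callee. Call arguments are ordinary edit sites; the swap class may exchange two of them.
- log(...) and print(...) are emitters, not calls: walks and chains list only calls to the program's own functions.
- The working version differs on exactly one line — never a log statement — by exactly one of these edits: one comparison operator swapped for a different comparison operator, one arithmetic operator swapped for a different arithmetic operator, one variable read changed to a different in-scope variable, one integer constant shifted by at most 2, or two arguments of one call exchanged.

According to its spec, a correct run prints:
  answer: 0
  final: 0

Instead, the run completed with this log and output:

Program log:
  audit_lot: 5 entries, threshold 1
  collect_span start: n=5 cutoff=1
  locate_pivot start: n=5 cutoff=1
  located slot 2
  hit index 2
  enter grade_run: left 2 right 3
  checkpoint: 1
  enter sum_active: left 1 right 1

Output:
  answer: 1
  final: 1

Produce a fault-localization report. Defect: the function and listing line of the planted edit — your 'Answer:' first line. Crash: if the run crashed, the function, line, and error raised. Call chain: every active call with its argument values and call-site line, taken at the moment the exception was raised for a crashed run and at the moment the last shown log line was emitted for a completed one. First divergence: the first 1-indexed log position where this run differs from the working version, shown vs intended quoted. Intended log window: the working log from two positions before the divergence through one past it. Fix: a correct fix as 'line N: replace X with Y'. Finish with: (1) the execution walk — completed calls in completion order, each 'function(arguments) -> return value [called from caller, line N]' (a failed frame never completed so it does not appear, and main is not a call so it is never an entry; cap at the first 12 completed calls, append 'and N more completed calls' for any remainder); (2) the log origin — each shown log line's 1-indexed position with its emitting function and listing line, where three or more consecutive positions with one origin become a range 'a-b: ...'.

Answer: the defect is in grade_run at line 18.
The tell: The log first diverges at position 7: the faulty run prints 'checkpoint: 1' where the working version prints 'checkpoint: 0'.
Call chain: main -> sum_active(1, 1) (called at line 38).
First divergence: position 7 — the shown line 'checkpoint: 1' should read 'checkpoint: 0'.
Intended log window:
  5: hit index 2
  6: enter grade_run: left 2 right 3
  7: checkpoint: 0
  8: enter sum_active: left 0 right 1
Execution walk:
  locate_pivot([6, 6, 1, 10, 3], 1) -> 2  [called from collect_span, line 10]
  collect_span([6, 6, 1, 10, 3], 1) -> 2  [called from audit_lot, line 23]
  grade_run(2, 3) -> 1  [called from audit_lot, line 25]
  audit_lot([6, 6, 1, 10, 3], 1) -> 1  [called from main, line 36]
  sum_active(1, 1) -> 1  [called from main, line 38]
Origin of each log line:
  1: from audit_lot, line 22
  2: from collect_span, line 9
  3: from locate_pivot, line 2
  4: from locate_pivot, line 5
  5: from collect_span, line 11
  6: from grade_run, line 16
  7: from main, line 37
  8: from sum_active, line 28
A correct fix: line 18: replace `slot // slot` with `bound // slot`.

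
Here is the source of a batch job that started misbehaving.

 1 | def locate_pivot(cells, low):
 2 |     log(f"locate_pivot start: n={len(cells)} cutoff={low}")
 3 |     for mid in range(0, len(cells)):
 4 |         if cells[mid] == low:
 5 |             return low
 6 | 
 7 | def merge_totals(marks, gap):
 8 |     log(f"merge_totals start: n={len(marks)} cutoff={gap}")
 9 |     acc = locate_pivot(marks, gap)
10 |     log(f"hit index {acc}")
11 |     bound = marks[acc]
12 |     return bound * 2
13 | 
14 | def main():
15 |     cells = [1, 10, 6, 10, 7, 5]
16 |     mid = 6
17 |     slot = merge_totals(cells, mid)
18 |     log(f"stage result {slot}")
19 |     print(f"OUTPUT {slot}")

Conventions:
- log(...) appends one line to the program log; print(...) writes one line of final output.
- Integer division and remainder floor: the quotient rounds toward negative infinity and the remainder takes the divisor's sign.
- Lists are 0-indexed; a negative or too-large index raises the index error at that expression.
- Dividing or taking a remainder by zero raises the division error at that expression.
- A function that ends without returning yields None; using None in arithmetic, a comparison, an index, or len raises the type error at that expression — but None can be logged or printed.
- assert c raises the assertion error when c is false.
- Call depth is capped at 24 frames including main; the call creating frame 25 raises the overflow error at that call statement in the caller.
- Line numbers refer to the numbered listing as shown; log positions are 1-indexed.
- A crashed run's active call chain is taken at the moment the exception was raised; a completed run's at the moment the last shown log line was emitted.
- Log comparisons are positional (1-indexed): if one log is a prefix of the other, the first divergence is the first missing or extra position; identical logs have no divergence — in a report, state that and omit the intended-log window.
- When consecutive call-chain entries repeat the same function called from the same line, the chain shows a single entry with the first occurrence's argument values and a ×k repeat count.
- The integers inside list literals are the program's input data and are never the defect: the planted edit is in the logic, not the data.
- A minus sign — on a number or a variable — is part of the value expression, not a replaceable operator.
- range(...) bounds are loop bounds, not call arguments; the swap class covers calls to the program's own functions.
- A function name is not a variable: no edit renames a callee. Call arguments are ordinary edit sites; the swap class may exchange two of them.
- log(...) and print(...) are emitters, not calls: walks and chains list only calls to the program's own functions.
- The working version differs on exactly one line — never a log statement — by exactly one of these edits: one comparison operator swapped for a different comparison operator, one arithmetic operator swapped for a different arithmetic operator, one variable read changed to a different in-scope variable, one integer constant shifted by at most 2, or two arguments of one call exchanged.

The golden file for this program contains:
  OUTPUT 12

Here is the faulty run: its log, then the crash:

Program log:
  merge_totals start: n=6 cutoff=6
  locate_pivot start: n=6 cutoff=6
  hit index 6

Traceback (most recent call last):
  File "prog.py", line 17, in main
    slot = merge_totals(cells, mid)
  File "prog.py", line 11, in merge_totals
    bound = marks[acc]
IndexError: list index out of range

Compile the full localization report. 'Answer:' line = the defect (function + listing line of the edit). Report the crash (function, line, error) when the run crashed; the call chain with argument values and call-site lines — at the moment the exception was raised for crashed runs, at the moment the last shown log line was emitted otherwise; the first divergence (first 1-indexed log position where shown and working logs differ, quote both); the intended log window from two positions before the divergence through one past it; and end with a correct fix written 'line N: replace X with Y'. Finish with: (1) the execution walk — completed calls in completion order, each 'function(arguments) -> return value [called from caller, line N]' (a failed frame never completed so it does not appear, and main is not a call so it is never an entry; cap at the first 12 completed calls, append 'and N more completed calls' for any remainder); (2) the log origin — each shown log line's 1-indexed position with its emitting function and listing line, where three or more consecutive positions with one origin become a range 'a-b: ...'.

Answer: the defect is in locate_pivot at line 5.
Key fact: The log first diverges at position 3: the faulty run prints 'hit index 6' where the working version prints 'hit index 2'.
Crash: merge_totals, line 11, IndexError.
Call chain: main -> merge_totals([1, 10, 6, 10, 7, 5], 6) (called at line 17).
First divergence: at position 3 the run shows 'hit index 6' where the working version logs 'hit index 2'.
Intended log window:
  1: merge_totals start: n=6 cutoff=6
  2: locate_pivot start: n=6 cutoff=6
  3: hit index 2
  4: stage result 12
Execution walk:
  locate_pivot([1, 10, 6, 10, 7, 5], 6) -> 6  [called from merge_totals, line 9]
Log origins:
  1: from merge_totals, line 8
  2: from locate_pivot, line 2
  3: from merge_totals, line 10
A correct fix: line 5: replace `low` with `mid`.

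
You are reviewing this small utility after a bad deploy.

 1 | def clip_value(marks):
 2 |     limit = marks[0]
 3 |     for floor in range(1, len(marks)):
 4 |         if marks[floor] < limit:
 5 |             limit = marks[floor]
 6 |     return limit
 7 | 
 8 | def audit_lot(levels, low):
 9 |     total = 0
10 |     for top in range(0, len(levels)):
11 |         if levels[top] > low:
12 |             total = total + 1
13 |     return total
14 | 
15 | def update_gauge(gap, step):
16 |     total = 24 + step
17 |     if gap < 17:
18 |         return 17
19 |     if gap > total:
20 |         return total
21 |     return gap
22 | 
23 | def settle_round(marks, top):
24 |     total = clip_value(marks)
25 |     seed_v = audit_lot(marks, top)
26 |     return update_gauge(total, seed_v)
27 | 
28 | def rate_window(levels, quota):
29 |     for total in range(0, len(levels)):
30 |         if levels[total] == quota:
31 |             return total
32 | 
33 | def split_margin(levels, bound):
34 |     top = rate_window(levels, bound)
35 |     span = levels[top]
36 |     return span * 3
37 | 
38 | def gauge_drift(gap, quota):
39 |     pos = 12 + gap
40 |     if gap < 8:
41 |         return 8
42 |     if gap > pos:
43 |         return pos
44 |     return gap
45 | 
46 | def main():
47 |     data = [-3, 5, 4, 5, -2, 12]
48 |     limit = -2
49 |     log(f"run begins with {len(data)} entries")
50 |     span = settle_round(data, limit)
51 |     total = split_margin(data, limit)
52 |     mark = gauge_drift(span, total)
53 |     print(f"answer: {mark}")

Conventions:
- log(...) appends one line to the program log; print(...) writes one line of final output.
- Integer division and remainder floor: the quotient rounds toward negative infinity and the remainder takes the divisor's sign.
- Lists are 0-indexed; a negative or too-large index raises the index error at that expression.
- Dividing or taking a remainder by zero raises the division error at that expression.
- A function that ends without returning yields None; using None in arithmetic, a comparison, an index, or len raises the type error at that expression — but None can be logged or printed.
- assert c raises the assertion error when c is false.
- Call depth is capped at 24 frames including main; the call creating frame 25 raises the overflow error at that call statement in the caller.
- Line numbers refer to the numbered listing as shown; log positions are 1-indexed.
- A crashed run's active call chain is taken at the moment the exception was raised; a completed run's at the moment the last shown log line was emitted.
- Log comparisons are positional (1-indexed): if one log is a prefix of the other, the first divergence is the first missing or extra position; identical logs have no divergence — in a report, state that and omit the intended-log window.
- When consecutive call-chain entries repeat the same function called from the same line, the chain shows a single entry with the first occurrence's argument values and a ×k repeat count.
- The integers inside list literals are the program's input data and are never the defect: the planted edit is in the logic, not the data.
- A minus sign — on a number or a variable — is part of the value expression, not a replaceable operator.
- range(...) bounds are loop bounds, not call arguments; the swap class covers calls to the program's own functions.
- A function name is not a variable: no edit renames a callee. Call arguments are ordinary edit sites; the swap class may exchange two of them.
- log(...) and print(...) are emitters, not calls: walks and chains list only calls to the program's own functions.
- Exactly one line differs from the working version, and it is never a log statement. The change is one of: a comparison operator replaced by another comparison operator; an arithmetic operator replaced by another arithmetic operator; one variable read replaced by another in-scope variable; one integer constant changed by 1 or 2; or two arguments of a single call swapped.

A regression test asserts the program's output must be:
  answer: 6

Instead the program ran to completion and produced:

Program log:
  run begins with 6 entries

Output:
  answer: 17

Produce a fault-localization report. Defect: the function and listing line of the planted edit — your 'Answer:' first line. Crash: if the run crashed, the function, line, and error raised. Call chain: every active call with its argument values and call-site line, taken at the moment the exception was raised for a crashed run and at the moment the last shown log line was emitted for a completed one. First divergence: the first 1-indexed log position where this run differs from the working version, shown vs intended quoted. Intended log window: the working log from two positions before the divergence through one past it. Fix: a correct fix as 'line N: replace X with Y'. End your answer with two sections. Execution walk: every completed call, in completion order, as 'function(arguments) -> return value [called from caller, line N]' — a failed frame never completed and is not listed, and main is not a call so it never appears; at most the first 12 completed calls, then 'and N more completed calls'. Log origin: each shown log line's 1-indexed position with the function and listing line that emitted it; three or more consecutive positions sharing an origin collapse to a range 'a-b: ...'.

Answer: the defect is in gauge_drift at line 39.
Core observation: Every logged value matches the working version; the printed result is what differs.
Call chain: main.
First divergence: there is none — every log position agrees.
Execution walk:
  clip_value([-3, 5, 4, 5, -2, 12]) -> -3  [called from settle_round, line 24]
  audit_lot([-3, 5, 4, 5, -2, 12], -2) -> 4  [called from settle_round, line 25]
  update_gauge(-3, 4) -> 17  [called from settle_round, line 26]
  settle_round([-3, 5, 4, 5, -2, 12], -2) -> 17  [called from main, line 50]
  rate_window([-3, 5, 4, 5, -2, 12], -2) -> 4  [called from split_margin, line 34]
  split_margin([-3, 5, 4, 5, -2, 12], -2) -> -6  [called from main, line 51]
  gauge_drift(17, -6) -> 17  [called from main, line 52]
Log origin:
  1 — main, line 49
A correct fix: line 39: replace `gap` with `quota`.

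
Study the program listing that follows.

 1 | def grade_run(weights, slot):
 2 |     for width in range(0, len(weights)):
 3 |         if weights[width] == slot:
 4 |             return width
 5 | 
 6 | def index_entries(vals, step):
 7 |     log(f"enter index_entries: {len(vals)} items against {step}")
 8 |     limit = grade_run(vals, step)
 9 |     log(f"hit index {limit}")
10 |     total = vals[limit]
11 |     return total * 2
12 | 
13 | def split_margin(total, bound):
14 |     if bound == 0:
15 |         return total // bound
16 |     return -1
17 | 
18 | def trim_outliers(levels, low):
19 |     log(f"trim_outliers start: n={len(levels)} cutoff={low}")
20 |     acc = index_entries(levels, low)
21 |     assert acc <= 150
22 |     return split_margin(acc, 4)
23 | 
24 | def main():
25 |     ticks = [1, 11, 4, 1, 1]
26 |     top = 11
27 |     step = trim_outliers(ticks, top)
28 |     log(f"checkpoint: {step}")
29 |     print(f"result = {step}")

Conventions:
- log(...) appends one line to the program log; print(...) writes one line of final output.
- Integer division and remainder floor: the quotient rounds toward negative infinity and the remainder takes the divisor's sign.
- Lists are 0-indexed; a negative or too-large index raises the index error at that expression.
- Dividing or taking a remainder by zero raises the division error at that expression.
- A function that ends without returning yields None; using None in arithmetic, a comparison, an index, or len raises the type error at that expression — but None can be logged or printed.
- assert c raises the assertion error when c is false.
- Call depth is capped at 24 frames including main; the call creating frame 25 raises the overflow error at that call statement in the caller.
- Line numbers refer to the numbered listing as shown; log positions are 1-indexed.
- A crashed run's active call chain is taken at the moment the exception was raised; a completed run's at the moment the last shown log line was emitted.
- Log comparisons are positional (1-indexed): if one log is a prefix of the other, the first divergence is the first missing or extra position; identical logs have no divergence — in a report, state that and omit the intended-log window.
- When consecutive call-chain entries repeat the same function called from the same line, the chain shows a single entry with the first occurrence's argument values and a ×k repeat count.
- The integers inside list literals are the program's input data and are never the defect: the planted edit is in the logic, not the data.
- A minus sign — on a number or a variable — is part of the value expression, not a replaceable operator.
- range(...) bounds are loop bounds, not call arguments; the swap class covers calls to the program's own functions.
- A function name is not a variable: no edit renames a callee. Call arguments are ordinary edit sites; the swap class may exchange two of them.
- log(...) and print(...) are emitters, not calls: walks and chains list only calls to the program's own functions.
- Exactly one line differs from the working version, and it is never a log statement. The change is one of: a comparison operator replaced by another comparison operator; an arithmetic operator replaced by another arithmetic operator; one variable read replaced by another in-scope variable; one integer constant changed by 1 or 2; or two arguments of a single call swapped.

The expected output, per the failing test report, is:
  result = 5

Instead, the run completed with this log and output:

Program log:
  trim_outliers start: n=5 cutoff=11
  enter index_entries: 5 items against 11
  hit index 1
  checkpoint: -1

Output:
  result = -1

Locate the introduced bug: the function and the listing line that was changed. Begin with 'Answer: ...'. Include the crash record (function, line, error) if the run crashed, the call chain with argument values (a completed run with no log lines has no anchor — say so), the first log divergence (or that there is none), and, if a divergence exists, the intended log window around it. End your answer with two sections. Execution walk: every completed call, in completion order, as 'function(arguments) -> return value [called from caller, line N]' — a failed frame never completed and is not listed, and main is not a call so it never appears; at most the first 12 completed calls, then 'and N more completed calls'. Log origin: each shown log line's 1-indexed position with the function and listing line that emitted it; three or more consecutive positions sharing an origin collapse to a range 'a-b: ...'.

Answer: the defect is in split_margin at line 14.
The tell: The earliest visible damage is log position 4 — 'checkpoint: -1' rather than the intended 'checkpoint: 5'.
Call chain: main.
First divergence: position 4 — shown 'checkpoint: -1', intended 'checkpoint: 5'.
Intended log window:
  2: enter index_entries: 5 items against 11
  3: hit index 1
  4: checkpoint: 5
Execution walk:
  grade_run([1, 11, 4, 1, 1], 11) -> 1  [called from index_entries, line 8]
  index_entries([1, 11, 4, 1, 1], 11) -> 22  [called from trim_outliers, line 20]
  split_margin(22, 4) -> -1  [called from trim_outliers, line 22]
  trim_outliers([1, 11, 4, 1, 1], 11) -> -1  [called from main, line 27]
Log line origins:
  1: from trim_outliers, line 19
  2: from index_entries, line 7
  3: from index_entries, line 9
  4: from main, line 28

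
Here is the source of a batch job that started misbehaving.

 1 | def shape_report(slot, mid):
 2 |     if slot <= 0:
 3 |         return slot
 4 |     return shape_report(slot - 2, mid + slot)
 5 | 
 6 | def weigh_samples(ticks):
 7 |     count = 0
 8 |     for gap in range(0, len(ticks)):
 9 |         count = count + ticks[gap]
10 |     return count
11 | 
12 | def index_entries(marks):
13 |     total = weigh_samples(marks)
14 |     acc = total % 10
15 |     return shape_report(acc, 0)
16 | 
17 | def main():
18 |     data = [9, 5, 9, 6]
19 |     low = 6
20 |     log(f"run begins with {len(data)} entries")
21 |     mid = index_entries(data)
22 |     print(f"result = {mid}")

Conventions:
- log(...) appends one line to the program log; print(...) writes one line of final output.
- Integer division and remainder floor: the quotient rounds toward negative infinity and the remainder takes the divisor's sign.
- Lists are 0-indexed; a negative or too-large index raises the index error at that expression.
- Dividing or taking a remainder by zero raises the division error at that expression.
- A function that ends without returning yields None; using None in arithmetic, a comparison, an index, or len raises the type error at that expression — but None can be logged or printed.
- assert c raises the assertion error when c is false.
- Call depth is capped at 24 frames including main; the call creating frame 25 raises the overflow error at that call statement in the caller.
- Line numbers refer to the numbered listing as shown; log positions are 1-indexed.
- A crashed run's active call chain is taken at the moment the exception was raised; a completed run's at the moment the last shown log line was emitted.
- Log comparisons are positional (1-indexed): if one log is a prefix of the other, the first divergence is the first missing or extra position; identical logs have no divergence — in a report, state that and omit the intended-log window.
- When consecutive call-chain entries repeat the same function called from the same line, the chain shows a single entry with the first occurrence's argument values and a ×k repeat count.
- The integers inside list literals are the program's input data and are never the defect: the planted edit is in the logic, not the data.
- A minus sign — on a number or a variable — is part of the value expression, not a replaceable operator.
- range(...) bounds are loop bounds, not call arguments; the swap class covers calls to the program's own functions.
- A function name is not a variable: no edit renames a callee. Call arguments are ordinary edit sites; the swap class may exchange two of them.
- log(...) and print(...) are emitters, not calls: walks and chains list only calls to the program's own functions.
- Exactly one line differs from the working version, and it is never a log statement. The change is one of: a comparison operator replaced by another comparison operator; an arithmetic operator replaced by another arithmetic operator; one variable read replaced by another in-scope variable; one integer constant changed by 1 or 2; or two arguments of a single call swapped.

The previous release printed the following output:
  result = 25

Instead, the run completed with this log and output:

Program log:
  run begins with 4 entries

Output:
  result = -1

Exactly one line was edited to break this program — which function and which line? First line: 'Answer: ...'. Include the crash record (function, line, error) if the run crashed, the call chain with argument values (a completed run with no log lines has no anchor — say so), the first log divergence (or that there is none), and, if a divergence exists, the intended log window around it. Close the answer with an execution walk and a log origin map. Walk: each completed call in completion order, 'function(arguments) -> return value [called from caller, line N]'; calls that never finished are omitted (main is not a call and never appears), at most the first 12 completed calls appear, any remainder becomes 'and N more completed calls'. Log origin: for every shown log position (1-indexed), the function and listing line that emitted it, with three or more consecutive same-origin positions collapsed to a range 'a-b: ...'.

Answer: the defect is in shape_report at line 3.
Key fact: The two runs log identically and part ways only at the printed values.
Call chain: main.
First divergence: there is none — every log position agrees.
Execution walk:
  weigh_samples([9, 5, 9, 6]) -> 29  [called from index_entries, line 13]
  shape_report(-1, 25) -> -1  [called from shape_report, line 4]
  shape_report(1, 24) -> -1  [called from shape_report, line 4]
  shape_report(3, 21) -> -1  [called from shape_report, line 4]
  shape_report(5, 16) -> -1  [called from shape_report, line 4]
  shape_report(7, 9) -> -1  [called from shape_report, line 4]
  shape_report(9, 0) -> -1  [called from index_entries, line 15]
  index_entries([9, 5, 9, 6]) -> -1  [called from main, line 21]
Log origin:
  1: from main, line 20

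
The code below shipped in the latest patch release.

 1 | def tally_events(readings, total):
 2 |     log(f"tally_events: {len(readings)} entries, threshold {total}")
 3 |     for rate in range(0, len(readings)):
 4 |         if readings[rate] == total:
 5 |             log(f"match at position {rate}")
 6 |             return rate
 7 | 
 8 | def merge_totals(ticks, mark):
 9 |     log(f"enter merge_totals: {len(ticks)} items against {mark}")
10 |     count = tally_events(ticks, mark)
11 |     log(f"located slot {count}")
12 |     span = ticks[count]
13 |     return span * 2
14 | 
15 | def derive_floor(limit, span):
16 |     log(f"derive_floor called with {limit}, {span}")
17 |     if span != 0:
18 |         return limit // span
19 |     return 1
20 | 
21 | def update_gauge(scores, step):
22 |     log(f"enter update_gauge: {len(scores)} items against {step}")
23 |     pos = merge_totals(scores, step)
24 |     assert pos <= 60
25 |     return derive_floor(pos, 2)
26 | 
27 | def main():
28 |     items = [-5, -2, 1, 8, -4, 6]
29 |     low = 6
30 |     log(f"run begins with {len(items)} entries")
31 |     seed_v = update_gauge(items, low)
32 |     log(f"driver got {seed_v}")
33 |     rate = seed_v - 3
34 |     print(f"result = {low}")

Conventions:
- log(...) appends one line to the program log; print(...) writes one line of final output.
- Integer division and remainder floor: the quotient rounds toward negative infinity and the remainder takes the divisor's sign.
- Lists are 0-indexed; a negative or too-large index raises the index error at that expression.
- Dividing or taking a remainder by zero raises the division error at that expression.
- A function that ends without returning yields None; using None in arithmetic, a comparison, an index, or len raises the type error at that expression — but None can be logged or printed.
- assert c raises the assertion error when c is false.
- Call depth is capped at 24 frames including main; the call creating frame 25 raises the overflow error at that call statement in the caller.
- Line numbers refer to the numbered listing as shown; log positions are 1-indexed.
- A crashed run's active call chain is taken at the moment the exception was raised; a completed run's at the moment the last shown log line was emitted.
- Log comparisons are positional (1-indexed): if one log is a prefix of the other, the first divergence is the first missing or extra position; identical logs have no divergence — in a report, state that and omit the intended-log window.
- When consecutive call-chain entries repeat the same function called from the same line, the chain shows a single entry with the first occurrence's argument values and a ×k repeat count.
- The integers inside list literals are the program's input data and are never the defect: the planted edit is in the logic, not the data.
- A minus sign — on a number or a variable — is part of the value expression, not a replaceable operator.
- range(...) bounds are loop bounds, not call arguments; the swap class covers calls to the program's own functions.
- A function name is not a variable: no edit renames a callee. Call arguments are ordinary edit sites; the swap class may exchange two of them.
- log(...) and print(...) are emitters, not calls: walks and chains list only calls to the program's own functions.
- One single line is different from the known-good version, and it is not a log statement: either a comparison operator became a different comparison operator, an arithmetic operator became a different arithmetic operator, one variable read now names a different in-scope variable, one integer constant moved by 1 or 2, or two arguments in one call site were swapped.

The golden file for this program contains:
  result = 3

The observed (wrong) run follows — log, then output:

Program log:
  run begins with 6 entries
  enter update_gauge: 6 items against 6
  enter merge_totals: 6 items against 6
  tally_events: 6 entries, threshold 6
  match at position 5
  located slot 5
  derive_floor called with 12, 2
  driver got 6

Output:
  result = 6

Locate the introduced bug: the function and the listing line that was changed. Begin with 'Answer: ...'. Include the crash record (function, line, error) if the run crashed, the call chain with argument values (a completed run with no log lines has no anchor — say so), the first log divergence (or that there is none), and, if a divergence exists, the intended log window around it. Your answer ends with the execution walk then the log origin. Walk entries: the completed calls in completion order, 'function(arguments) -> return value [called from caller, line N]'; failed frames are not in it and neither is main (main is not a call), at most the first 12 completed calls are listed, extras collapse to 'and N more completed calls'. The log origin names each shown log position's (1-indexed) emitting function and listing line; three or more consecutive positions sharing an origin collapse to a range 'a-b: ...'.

Answer: the defect is in main at line 34.
The tell: The two runs log identically and part ways only at the printed values.
Call chain: main.
First divergence: none (the log streams are identical).
Execution walk:
  tally_events([-5, -2, 1, 8, -4, 6], 6) -> 5  [called from merge_totals, line 10]
  merge_totals([-5, -2, 1, 8, -4, 6], 6) -> 12  [called from update_gauge, line 23]
  derive_floor(12, 2) -> 6  [called from update_gauge, line 25]
  update_gauge([-5, -2, 1, 8, -4, 6], 6) -> 6  [called from main, line 31]
Log line origins:
  1: from main, line 30
  2: from update_gauge, line 22
  3: from merge_totals, line 9
  4: from tally_events, line 2
  5: from tally_events, line 5
  6: from merge_totals, line 11
  7: from derive_floor, line 16
  8: from main, line 32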